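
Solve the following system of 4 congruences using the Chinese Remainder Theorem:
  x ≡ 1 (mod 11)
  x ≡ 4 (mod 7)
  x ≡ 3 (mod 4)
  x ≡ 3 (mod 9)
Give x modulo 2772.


Product of moduli M = 11 · 7 · 4 · 9 = 2772.
Merge one congruence at a time:
  Start: x ≡ 1 (mod 11).
  Combine with x ≡ 4 (mod 7); new modulus lcm = 77.
    Write x = 1 + 11·t and substitute into x ≡ 4 (mod 7): 11·t ≡ 4 − 1 = 3 (mod 7).
    Reduce coefficients mod 7: 4·t ≡ 3 (mod 7).
    The inverse of 4 mod 7 is 2 (since 4·2 = 8 = 1·7 + 1), so t ≡ 2·3 = 6 ≡ 6 (mod 7).
    Then x = 1 + 11·6 = 67, valid modulo lcm(11, 7) = 77: x ≡ 67 (mod 77).
  Combine with x ≡ 3 (mod 4); new modulus lcm = 308.
    Write x = 67 + 77·t and substitute into x ≡ 3 (mod 4): 77·t ≡ 3 − 67 = -64 (mod 4).
    Reduce coefficients mod 4: 1·t ≡ 0 (mod 4).
    So t ≡ 0 (mod 4).
    Then x = 67 + 77·0 = 67, valid modulo lcm(77, 4) = 308: x ≡ 67 (mod 308).
  Combine with x ≡ 3 (mod 9); new modulus lcm = 2772.
    Write x = 67 + 308·t and substitute into x ≡ 3 (mod 9): 308·t ≡ 3 − 67 = -64 (mod 9).
    Reduce coefficients mod 9: 2·t ≡ 8 (mod 9).
    The inverse of 2 mod 9 is 5 (since 2·5 = 10 = 1·9 + 1), so t ≡ 5·8 = 40 ≡ 4 (mod 9).
    Then x = 67 + 308·4 = 1299, valid modulo lcm(308, 9) = 2772: x ≡ 1299 (mod 2772).
Verify against each original: 1299 mod 11 = 1, 1299 mod 7 = 4, 1299 mod 4 = 3, 1299 mod 9 = 3.

x ≡ 1299 (mod 2772).


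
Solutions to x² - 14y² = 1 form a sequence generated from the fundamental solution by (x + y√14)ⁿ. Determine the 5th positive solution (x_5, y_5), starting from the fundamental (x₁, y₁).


Step 1: Find the fundamental solution (x₁, y₁) of x² - 14y² = 1.
  Expand √14 as a continued fraction. a₀ = ⌊√14⌋ = 3; iterate m_{k+1} = d_k·a_k − m_k, d_{k+1} = (14 − m_{k+1}²)/d_k, a_{k+1} = ⌊(a₀ + m_{k+1})/d_{k+1}⌋ (starting m₀ = 0, d₀ = 1), with convergents p_k = a_k·p_{k-1} + p_{k-2}, q_k = a_k·q_{k-1} + q_{k-2} (p₋₁ = 1, q₋₁ = 0):
  k = 0: a₀ = 3; p₀/q₀ = 3/1; p₀² − 14·q₀² = 9 − 14 = -5.
  k = 1: m = 3, d = 5, a = ⌊(3 + 3)/5⌋ = 1; p/q = (1·3 + 1)/(1·1 + 0) = 4/1; p² − 14·q² = 16 − 14 = 2.
  k = 2: m = 2, d = 2, a = ⌊(3 + 2)/2⌋ = 2; p/q = (2·4 + 3)/(2·1 + 1) = 11/3; p² − 14·q² = 121 − 126 = -5.
  k = 3: m = 2, d = 5, a = ⌊(3 + 2)/5⌋ = 1; p/q = (1·11 + 4)/(1·3 + 1) = 15/4; p² − 14·q² = 225 − 224 = 1.
  The first convergent with p² − 14·q² = 1 gives the fundamental solution (x₁, y₁) = (15, 4).
Step 2: Apply the recurrence (x_{n+1}, y_{n+1}) = (x₁x_n + 14y₁y_n, x₁y_n + y₁x_n) repeatedly.
  From (x_1, y_1) = (15, 4): x_2 = 15·15 + 14·4·4 = 449; y_2 = 15·4 + 4·15 = 120.
  From (x_2, y_2) = (449, 120): x_3 = 15·449 + 14·4·120 = 13455; y_3 = 15·120 + 4·449 = 3596.
  From (x_3, y_3) = (13455, 3596): x_4 = 15·13455 + 14·4·3596 = 403201; y_4 = 15·3596 + 4·13455 = 107760.
  From (x_4, y_4) = (403201, 107760): x_5 = 15·403201 + 14·4·107760 = 12082575; y_5 = 15·107760 + 4·403201 = 3229204.
Step 3: Verify x_5² - 14·y_5² = 145988618630625 - 145988618630624 = 1 (should be 1). ✓

(x_1, y_1) = (15, 4); (x_5, y_5) = (12082575, 3229204).


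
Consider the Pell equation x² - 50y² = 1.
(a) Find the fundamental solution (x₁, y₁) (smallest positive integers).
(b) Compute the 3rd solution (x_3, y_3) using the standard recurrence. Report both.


Step 1: Find the fundamental solution (x₁, y₁) of x² - 50y² = 1.
  Expand √50 as a continued fraction. a₀ = ⌊√50⌋ = 7; iterate m_{k+1} = d_k·a_k − m_k, d_{k+1} = (50 − m_{k+1}²)/d_k, a_{k+1} = ⌊(a₀ + m_{k+1})/d_{k+1}⌋ (starting m₀ = 0, d₀ = 1), with convergents p_k = a_k·p_{k-1} + p_{k-2}, q_k = a_k·q_{k-1} + q_{k-2} (p₋₁ = 1, q₋₁ = 0):
  k = 0: a₀ = 7; p₀/q₀ = 7/1; p₀² − 50·q₀² = 49 − 50 = -1.
  k = 1: m = 7, d = 1, a = ⌊(7 + 7)/1⌋ = 14; p/q = (14·7 + 1)/(14·1 + 0) = 99/14; p² − 50·q² = 9801 − 9800 = 1.
  The first convergent with p² − 50·q² = 1 gives the fundamental solution (x₁, y₁) = (99, 14).
Step 2: Apply the recurrence (x_{n+1}, y_{n+1}) = (x₁x_n + 50y₁y_n, x₁y_n + y₁x_n) repeatedly.
  From (x_1, y_1) = (99, 14): x_2 = 99·99 + 50·14·14 = 19601; y_2 = 99·14 + 14·99 = 2772.
  From (x_2, y_2) = (19601, 2772): x_3 = 99·19601 + 50·14·2772 = 3880899; y_3 = 99·2772 + 14·19601 = 548842.
Step 3: Verify x_3² - 50·y_3² = 15061377048201 - 15061377048200 = 1 (should be 1). ✓

(x_1, y_1) = (99, 14); (x_3, y_3) = (3880899, 548842).


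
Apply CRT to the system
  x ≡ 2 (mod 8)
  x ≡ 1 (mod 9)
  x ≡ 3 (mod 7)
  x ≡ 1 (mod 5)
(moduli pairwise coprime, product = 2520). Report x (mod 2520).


Product of moduli M = 8 · 9 · 7 · 5 = 2520.
Merge one congruence at a time:
  Start: x ≡ 2 (mod 8).
  Combine with x ≡ 1 (mod 9); new modulus lcm = 72.
    Write x = 2 + 8·t and substitute into x ≡ 1 (mod 9): 8·t ≡ 1 − 2 = -1 (mod 9).
    Reduce coefficients mod 9: 8·t ≡ 8 (mod 9).
    The inverse of 8 mod 9 is 8 (since 8·8 = 64 = 7·9 + 1), so t ≡ 8·8 = 64 ≡ 1 (mod 9).
    Then x = 2 + 8·1 = 10, valid modulo lcm(8, 9) = 72: x ≡ 10 (mod 72).
  Combine with x ≡ 3 (mod 7); new modulus lcm = 504.
    Write x = 10 + 72·t and substitute into x ≡ 3 (mod 7): 72·t ≡ 3 − 10 = -7 (mod 7).
    Reduce coefficients mod 7: 2·t ≡ 0 (mod 7).
    The inverse of 2 mod 7 is 4 (since 2·4 = 8 = 1·7 + 1), so t ≡ 4·0 = 0 ≡ 0 (mod 7).
    Then x = 10 + 72·0 = 10, valid modulo lcm(72, 7) = 504: x ≡ 10 (mod 504).
  Combine with x ≡ 1 (mod 5); new modulus lcm = 2520.
    Write x = 10 + 504·t and substitute into x ≡ 1 (mod 5): 504·t ≡ 1 − 10 = -9 (mod 5).
    Reduce coefficients mod 5: 4·t ≡ 1 (mod 5).
    The inverse of 4 mod 5 is 4 (since 4·4 = 16 = 3·5 + 1), so t ≡ 4·1 = 4 ≡ 4 (mod 5).
    Then x = 10 + 504·4 = 2026, valid modulo lcm(504, 5) = 2520: x ≡ 2026 (mod 2520).
Verify against each original: 2026 mod 8 = 2, 2026 mod 9 = 1, 2026 mod 7 = 3, 2026 mod 5 = 1.

x ≡ 2026 (mod 2520).


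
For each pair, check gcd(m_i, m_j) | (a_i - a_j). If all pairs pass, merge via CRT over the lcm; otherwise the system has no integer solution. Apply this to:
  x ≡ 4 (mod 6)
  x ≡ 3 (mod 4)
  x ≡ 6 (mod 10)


Moduli 6, 4, 10 are not pairwise coprime, so CRT works modulo lcm(m_i) when all pairwise compatibility conditions hold.
Pairwise compatibility: gcd(m_i, m_j) must divide a_i - a_j for every pair.
Merge one congruence at a time:
  Start: x ≡ 4 (mod 6).
  Combine with x ≡ 3 (mod 4): gcd(6, 4) = 2, and 3 - 4 = -1 is NOT divisible by 2.
    ⇒ system is inconsistent (no integer solution).

No solution (the system is inconsistent).


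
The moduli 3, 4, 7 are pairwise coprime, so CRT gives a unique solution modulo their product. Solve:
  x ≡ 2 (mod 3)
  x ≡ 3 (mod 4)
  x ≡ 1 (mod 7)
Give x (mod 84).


Moduli 3, 4, 7 are pairwise coprime; by CRT there is a unique solution modulo M = 3 · 4 · 7 = 84.
Solve pairwise, accumulating the modulus:
  Start with x ≡ 2 (mod 3).
  Combine with x ≡ 3 (mod 4): since gcd(3, 4) = 1, we get a unique residue mod 12.
    Write x = 2 + 3·t and substitute into x ≡ 3 (mod 4): 3·t ≡ 3 − 2 = 1 (mod 4).
    The inverse of 3 mod 4 is 3 (since 3·3 = 9 = 2·4 + 1), so t ≡ 3·1 = 3 ≡ 3 (mod 4).
    Then x = 2 + 3·3 = 11, valid modulo lcm(3, 4) = 12: x ≡ 11 (mod 12).
  Combine with x ≡ 1 (mod 7): since gcd(12, 7) = 1, we get a unique residue mod 84.
    Write x = 11 + 12·t and substitute into x ≡ 1 (mod 7): 12·t ≡ 1 − 11 = -10 (mod 7).
    Reduce coefficients mod 7: 5·t ≡ 4 (mod 7).
    The inverse of 5 mod 7 is 3 (since 5·3 = 15 = 2·7 + 1), so t ≡ 3·4 = 12 ≡ 5 (mod 7).
    Then x = 11 + 12·5 = 71, valid modulo lcm(12, 7) = 84: x ≡ 71 (mod 84).
Verify: 71 mod 3 = 2 ✓, 71 mod 4 = 3 ✓, 71 mod 7 = 1 ✓.

x ≡ 71 (mod 84).


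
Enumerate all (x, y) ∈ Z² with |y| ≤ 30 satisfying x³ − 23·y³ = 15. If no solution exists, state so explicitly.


The equation is x³ - 23y³ = 15. For fixed y, x³ = 23·y³ + 15, so a solution requires the RHS to be a perfect cube.
Strategy: iterate y from -30 to 30, compute RHS = 23·y³ + 15, and check whether it is a (positive or negative) perfect cube.
Check small values of y:
  y = 0: RHS = 15 is not a perfect cube.
  y = 1: RHS = 38 is not a perfect cube.
  y = -1: RHS = -8 = (-2)³ ⇒ x = -2 works.
  y = 2: RHS = 199 is not a perfect cube.
  y = -2: RHS = -169 is not a perfect cube.
  y = 3: RHS = 636 is not a perfect cube.
  y = -3: RHS = -606 is not a perfect cube.
Continuing the search up to |y| = 30 finds no further solutions beyond those listed.
Collected solutions: (-2, -1).

Solutions (with |y| ≤ 30): (-2, -1).


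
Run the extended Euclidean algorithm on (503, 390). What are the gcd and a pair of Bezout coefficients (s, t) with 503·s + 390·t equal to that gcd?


Euclidean algorithm on (503, 390) — divide until remainder is 0:
  503 = 1 · 390 + 113
  390 = 3 · 113 + 51
  113 = 2 · 51 + 11
  51 = 4 · 11 + 7
  11 = 1 · 7 + 4
  7 = 1 · 4 + 3
  4 = 1 · 3 + 1
  3 = 3 · 1 + 0
gcd(503, 390) = 1.
Track Bezout coefficients alongside the remainders: start with r₀ = 503 = a·1 + b·0 (s = 1, t = 0) and r₁ = 390 = a·0 + b·1 (s = 0, t = 1); each new remainder r_{k+1} = r_{k-1} − q_k·r_k inherits s_{k+1} = s_{k-1} − q_k·s_k, t_{k+1} = t_{k-1} − q_k·t_k, so r_k = a·s_k + b·t_k at every step:
  q = 1: r = 113, s = 1 − 1·0 = 1, t = 0 − 1·1 = -1  (check: 503·1 + 390·(-1) = 113)
  q = 3: r = 51, s = 0 − 3·1 = -3, t = 1 − 3·(-1) = 4  (check: 503·(-3) + 390·4 = 51)
  q = 2: r = 11, s = 1 − 2·(-3) = 7, t = -1 − 2·4 = -9  (check: 503·7 + 390·(-9) = 11)
  q = 4: r = 7, s = -3 − 4·7 = -31, t = 4 − 4·(-9) = 40  (check: 503·(-31) + 390·40 = 7)
  q = 1: r = 4, s = 7 − 1·(-31) = 38, t = -9 − 1·40 = -49  (check: 503·38 + 390·(-49) = 4)
  q = 1: r = 3, s = -31 − 1·38 = -69, t = 40 − 1·(-49) = 89  (check: 503·(-69) + 390·89 = 3)
  q = 1: r = 1, s = 38 − 1·(-69) = 107, t = -49 − 1·89 = -138  (check: 503·107 + 390·(-138) = 1)
The row with r = 1 (the gcd) gives the Bezout coefficients s = 107, t = -138.
Result: 503 · (107) + 390 · (-138) = 1.

gcd(503, 390) = 1; s = 107, t = -138 (check: 503·107 + 390·(-138) = 1).


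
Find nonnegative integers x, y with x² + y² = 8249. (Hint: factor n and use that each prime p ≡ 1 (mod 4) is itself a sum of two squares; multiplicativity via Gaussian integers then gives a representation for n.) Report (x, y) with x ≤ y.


Step 1: Factor n = 8249 = 73 · 113.
Step 2: Check the mod-4 condition on each prime factor: 73 ≡ 1 (mod 4), exponent 1; 113 ≡ 1 (mod 4), exponent 1.
All primes ≡ 3 (mod 4) appear to even exponent (or don't appear), so by the two-squares theorem n IS expressible as a sum of two squares.
Step 3: Build a representation. Here n = 73 · 113 is a product of primes ≡ 1 (mod 4). Each prime p ≡ 1 (mod 4) is itself a sum of two squares; find a² by testing p − a² for a perfect square:
  73: 73 − 1² = 72, 73 − 2² = 69, 73 − 3² = 64 = 8² ⇒ 73 = 3² + 8².
  113: 113 − 1² = 112, 113 − 2² = 109, 113 − 3² = 104, 113 − 4² = 97, 113 − 5² = 88, 113 − 6² = 77, 113 − 7² = 64 = 8² ⇒ 113 = 7² + 8².
  Combine using the Brahmagupta–Fibonacci identity (a² + b²)(c² + d²) = (ac − bd)² + (ad + bc)² = (ac + bd)² + (ad − bc)²:
  73 · 113 = 8249: from (3² + 8²)(7² + 8²), take (3·7 − 8·8, 3·8 + 8·7) = (21 − 64, 24 + 56) = (-43, 80); dropping signs (only squares matter) gives (43, 80); check 43² + 80² = 1849 + 6400 = 8249 ✓.
Step 4: Order so x ≤ y and verify: 43² + 80² = 1849 + 6400 = 8249 = n. ✓

n = 8249 = 43² + 80² (one valid representation with x ≤ y).


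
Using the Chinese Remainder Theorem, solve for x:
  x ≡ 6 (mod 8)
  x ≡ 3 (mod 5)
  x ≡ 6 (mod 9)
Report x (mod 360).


Moduli 8, 5, 9 are pairwise coprime; by CRT there is a unique solution modulo M = 8 · 5 · 9 = 360.
Solve pairwise, accumulating the modulus:
  Start with x ≡ 6 (mod 8).
  Combine with x ≡ 3 (mod 5): since gcd(8, 5) = 1, we get a unique residue mod 40.
    Write x = 6 + 8·t and substitute into x ≡ 3 (mod 5): 8·t ≡ 3 − 6 = -3 (mod 5).
    Reduce coefficients mod 5: 3·t ≡ 2 (mod 5).
    The inverse of 3 mod 5 is 2 (since 3·2 = 6 = 1·5 + 1), so t ≡ 2·2 = 4 ≡ 4 (mod 5).
    Then x = 6 + 8·4 = 38, valid modulo lcm(8, 5) = 40: x ≡ 38 (mod 40).
  Combine with x ≡ 6 (mod 9): since gcd(40, 9) = 1, we get a unique residue mod 360.
    Write x = 38 + 40·t and substitute into x ≡ 6 (mod 9): 40·t ≡ 6 − 38 = -32 (mod 9).
    Reduce coefficients mod 9: 4·t ≡ 4 (mod 9).
    The inverse of 4 mod 9 is 7 (since 4·7 = 28 = 3·9 + 1), so t ≡ 7·4 = 28 ≡ 1 (mod 9).
    Then x = 38 + 40·1 = 78, valid modulo lcm(40, 9) = 360: x ≡ 78 (mod 360).
Verify: 78 mod 8 = 6 ✓, 78 mod 5 = 3 ✓, 78 mod 9 = 6 ✓.

x ≡ 78 (mod 360).


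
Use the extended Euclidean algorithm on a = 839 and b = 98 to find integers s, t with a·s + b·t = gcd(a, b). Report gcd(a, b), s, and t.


Euclidean algorithm on (839, 98) — divide until remainder is 0:
  839 = 8 · 98 + 55
  98 = 1 · 55 + 43
  55 = 1 · 43 + 12
  43 = 3 · 12 + 7
  12 = 1 · 7 + 5
  7 = 1 · 5 + 2
  5 = 2 · 2 + 1
  2 = 2 · 1 + 0
gcd(839, 98) = 1.
Track Bezout coefficients alongside the remainders: start with r₀ = 839 = a·1 + b·0 (s = 1, t = 0) and r₁ = 98 = a·0 + b·1 (s = 0, t = 1); each new remainder r_{k+1} = r_{k-1} − q_k·r_k inherits s_{k+1} = s_{k-1} − q_k·s_k, t_{k+1} = t_{k-1} − q_k·t_k, so r_k = a·s_k + b·t_k at every step:
  q = 8: r = 55, s = 1 − 8·0 = 1, t = 0 − 8·1 = -8  (check: 839·1 + 98·(-8) = 55)
  q = 1: r = 43, s = 0 − 1·1 = -1, t = 1 − 1·(-8) = 9  (check: 839·(-1) + 98·9 = 43)
  q = 1: r = 12, s = 1 − 1·(-1) = 2, t = -8 − 1·9 = -17  (check: 839·2 + 98·(-17) = 12)
  q = 3: r = 7, s = -1 − 3·2 = -7, t = 9 − 3·(-17) = 60  (check: 839·(-7) + 98·60 = 7)
  q = 1: r = 5, s = 2 − 1·(-7) = 9, t = -17 − 1·60 = -77  (check: 839·9 + 98·(-77) = 5)
  q = 1: r = 2, s = -7 − 1·9 = -16, t = 60 − 1·(-77) = 137  (check: 839·(-16) + 98·137 = 2)
  q = 2: r = 1, s = 9 − 2·(-16) = 41, t = -77 − 2·137 = -351  (check: 839·41 + 98·(-351) = 1)
The row with r = 1 (the gcd) gives the Bezout coefficients s = 41, t = -351.
Result: 839 · (41) + 98 · (-351) = 1.

gcd(839, 98) = 1; s = 41, t = -351 (check: 839·41 + 98·(-351) = 1).


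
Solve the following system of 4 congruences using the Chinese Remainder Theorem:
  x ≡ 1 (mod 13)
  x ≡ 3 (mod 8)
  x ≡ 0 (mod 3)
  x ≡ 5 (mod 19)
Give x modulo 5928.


Product of moduli M = 13 · 8 · 3 · 19 = 5928.
Merge one congruence at a time:
  Start: x ≡ 1 (mod 13).
  Combine with x ≡ 3 (mod 8); new modulus lcm = 104.
    Write x = 1 + 13·t and substitute into x ≡ 3 (mod 8): 13·t ≡ 3 − 1 = 2 (mod 8).
    Reduce coefficients mod 8: 5·t ≡ 2 (mod 8).
    The inverse of 5 mod 8 is 5 (since 5·5 = 25 = 3·8 + 1), so t ≡ 5·2 = 10 ≡ 2 (mod 8).
    Then x = 1 + 13·2 = 27, valid modulo lcm(13, 8) = 104: x ≡ 27 (mod 104).
  Combine with x ≡ 0 (mod 3); new modulus lcm = 312.
    Write x = 27 + 104·t and substitute into x ≡ 0 (mod 3): 104·t ≡ 0 − 27 = -27 (mod 3).
    Reduce coefficients mod 3: 2·t ≡ 0 (mod 3).
    The inverse of 2 mod 3 is 2 (since 2·2 = 4 = 1·3 + 1), so t ≡ 2·0 = 0 ≡ 0 (mod 3).
    Then x = 27 + 104·0 = 27, valid modulo lcm(104, 3) = 312: x ≡ 27 (mod 312).
  Combine with x ≡ 5 (mod 19); new modulus lcm = 5928.
    Write x = 27 + 312·t and substitute into x ≡ 5 (mod 19): 312·t ≡ 5 − 27 = -22 (mod 19).
    Reduce coefficients mod 19: 8·t ≡ 16 (mod 19).
    The inverse of 8 mod 19 is 12 (since 8·12 = 96 = 5·19 + 1), so t ≡ 12·16 = 192 ≡ 2 (mod 19).
    Then x = 27 + 312·2 = 651, valid modulo lcm(312, 19) = 5928: x ≡ 651 (mod 5928).
Verify against each original: 651 mod 13 = 1, 651 mod 8 = 3, 651 mod 3 = 0, 651 mod 19 = 5.

x ≡ 651 (mod 5928).


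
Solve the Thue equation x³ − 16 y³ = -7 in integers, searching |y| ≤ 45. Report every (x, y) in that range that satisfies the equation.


The equation is x³ - 16y³ = -7. For fixed y, x³ = 16·y³ − 7, so a solution requires the RHS to be a perfect cube.
Strategy: iterate y from -45 to 45, compute RHS = 16·y³ − 7, and check whether it is a (positive or negative) perfect cube.
Check small values of y:
  y = 0: RHS = -7 is not a perfect cube.
  y = 1: RHS = 9 is not a perfect cube.
  y = -1: RHS = -23 is not a perfect cube.
  y = 2: RHS = 121 is not a perfect cube.
  y = -2: RHS = -135 is not a perfect cube.
  y = 3: RHS = 425 is not a perfect cube.
  y = -3: RHS = -439 is not a perfect cube.
Continuing the search up to |y| = 45 finds no solutions either.
No (x, y) in the scanned range satisfies the equation.

No integer solutions with |y| ≤ 45.


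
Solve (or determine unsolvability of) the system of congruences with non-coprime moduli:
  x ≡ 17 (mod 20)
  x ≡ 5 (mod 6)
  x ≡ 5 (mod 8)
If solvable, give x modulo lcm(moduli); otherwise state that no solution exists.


Moduli 20, 6, 8 are not pairwise coprime, so CRT works modulo lcm(m_i) when all pairwise compatibility conditions hold.
Pairwise compatibility: gcd(m_i, m_j) must divide a_i - a_j for every pair.
Merge one congruence at a time:
  Start: x ≡ 17 (mod 20).
  Combine with x ≡ 5 (mod 6): gcd(20, 6) = 2; 5 - 17 = -12, which IS divisible by 2, so compatible.
    Write x = 17 + 20·t and substitute into x ≡ 5 (mod 6): 20·t ≡ 5 − 17 = -12 (mod 6).
    Divide the congruence (and modulus) by g = 2: 10·t ≡ -6 (mod 3).
    Reduce coefficients mod 3: 1·t ≡ 0 (mod 3).
    So t ≡ 0 (mod 3).
    Then x = 17 + 20·0 = 17, valid modulo lcm(20, 6) = 60: x ≡ 17 (mod 60).
  Combine with x ≡ 5 (mod 8): gcd(60, 8) = 4; 5 - 17 = -12, which IS divisible by 4, so compatible.
    Write x = 17 + 60·t and substitute into x ≡ 5 (mod 8): 60·t ≡ 5 − 17 = -12 (mod 8).
    Divide the congruence (and modulus) by g = 4: 15·t ≡ -3 (mod 2).
    Reduce coefficients mod 2: 1·t ≡ 1 (mod 2).
    So t ≡ 1 (mod 2).
    Then x = 17 + 60·1 = 77, valid modulo lcm(60, 8) = 120: x ≡ 77 (mod 120).
Verify: 77 mod 20 = 17, 77 mod 6 = 5, 77 mod 8 = 5.

x ≡ 77 (mod 120).


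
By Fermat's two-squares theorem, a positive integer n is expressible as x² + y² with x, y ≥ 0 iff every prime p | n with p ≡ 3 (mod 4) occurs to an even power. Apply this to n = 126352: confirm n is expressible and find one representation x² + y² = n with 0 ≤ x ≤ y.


Step 1: Factor n = 126352 = 2^4 · 53 · 149.
Step 2: Check the mod-4 condition on each prime factor: 2 = 2 (special); 53 ≡ 1 (mod 4), exponent 1; 149 ≡ 1 (mod 4), exponent 1.
All primes ≡ 3 (mod 4) appear to even exponent (or don't appear), so by the two-squares theorem n IS expressible as a sum of two squares.
Step 3: Build a representation. Group n = k² · m with k = 4 and m = 53 · 149 = 7897 (a product of primes ≡ 1 (mod 4)); a representation of m scales to one of n via (k·x)² + (k·y)² = k²(x² + y²). Each prime p ≡ 1 (mod 4) is itself a sum of two squares; find a² by testing p − a² for a perfect square:
  53: 53 − 1² = 52, 53 − 2² = 49 = 7² ⇒ 53 = 2² + 7².
  149: 149 − 1² = 148, 149 − 2² = 145, 149 − 3² = 140, 149 − 4² = 133, 149 − 5² = 124, 149 − 6² = 113, 149 − 7² = 100 = 10² ⇒ 149 = 7² + 10².
  Combine using the Brahmagupta–Fibonacci identity (a² + b²)(c² + d²) = (ac − bd)² + (ad + bc)² = (ac + bd)² + (ad − bc)²:
  53 · 149 = 7897: from (2² + 7²)(7² + 10²), take (2·7 − 7·10, 2·10 + 7·7) = (14 − 70, 20 + 49) = (-56, 69); dropping signs (only squares matter) gives (56, 69); check 56² + 69² = 3136 + 4761 = 7897 ✓.
  Scale by k = 4: (4·56, 4·69) = (224, 276).
Step 4: Order so x ≤ y and verify: 224² + 276² = 50176 + 76176 = 126352 = n. ✓

n = 126352 = 224² + 276² (one valid representation with x ≤ y).


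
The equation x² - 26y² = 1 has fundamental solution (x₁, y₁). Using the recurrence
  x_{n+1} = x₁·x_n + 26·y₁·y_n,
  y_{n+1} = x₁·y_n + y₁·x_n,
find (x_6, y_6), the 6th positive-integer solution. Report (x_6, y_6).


Step 1: Find the fundamental solution (x₁, y₁) of x² - 26y² = 1.
  Expand √26 as a continued fraction. a₀ = ⌊√26⌋ = 5; iterate m_{k+1} = d_k·a_k − m_k, d_{k+1} = (26 − m_{k+1}²)/d_k, a_{k+1} = ⌊(a₀ + m_{k+1})/d_{k+1}⌋ (starting m₀ = 0, d₀ = 1), with convergents p_k = a_k·p_{k-1} + p_{k-2}, q_k = a_k·q_{k-1} + q_{k-2} (p₋₁ = 1, q₋₁ = 0):
  k = 0: a₀ = 5; p₀/q₀ = 5/1; p₀² − 26·q₀² = 25 − 26 = -1.
  k = 1: m = 5, d = 1, a = ⌊(5 + 5)/1⌋ = 10; p/q = (10·5 + 1)/(10·1 + 0) = 51/10; p² − 26·q² = 2601 − 2600 = 1.
  The first convergent with p² − 26·q² = 1 gives the fundamental solution (x₁, y₁) = (51, 10).
Step 2: Apply the recurrence (x_{n+1}, y_{n+1}) = (x₁x_n + 26y₁y_n, x₁y_n + y₁x_n) repeatedly.
  From (x_1, y_1) = (51, 10): x_2 = 51·51 + 26·10·10 = 5201; y_2 = 51·10 + 10·51 = 1020.
  From (x_2, y_2) = (5201, 1020): x_3 = 51·5201 + 26·10·1020 = 530451; y_3 = 51·1020 + 10·5201 = 104030.
  From (x_3, y_3) = (530451, 104030): x_4 = 51·530451 + 26·10·104030 = 54100801; y_4 = 51·104030 + 10·530451 = 10610040.
  From (x_4, y_4) = (54100801, 10610040): x_5 = 51·54100801 + 26·10·10610040 = 5517751251; y_5 = 51·10610040 + 10·54100801 = 1082120050.
  From (x_5, y_5) = (5517751251, 1082120050): x_6 = 51·5517751251 + 26·10·1082120050 = 562756526801; y_6 = 51·1082120050 + 10·5517751251 = 110365635060.
Step 3: Verify x_6² - 26·y_6² = 316694908457124631293601 - 316694908457124631293600 = 1 (should be 1). ✓

(x_1, y_1) = (51, 10); (x_6, y_6) = (562756526801, 110365635060).


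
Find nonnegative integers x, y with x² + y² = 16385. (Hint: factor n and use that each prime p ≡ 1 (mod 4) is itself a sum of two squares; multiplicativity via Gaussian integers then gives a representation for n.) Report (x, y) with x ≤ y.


Step 1: Factor n = 16385 = 5 · 29 · 113.
Step 2: Check the mod-4 condition on each prime factor: 5 ≡ 1 (mod 4), exponent 1; 29 ≡ 1 (mod 4), exponent 1; 113 ≡ 1 (mod 4), exponent 1.
All primes ≡ 3 (mod 4) appear to even exponent (or don't appear), so by the two-squares theorem n IS expressible as a sum of two squares.
Step 3: Build a representation. Here n = 5 · 29 · 113 is a product of primes ≡ 1 (mod 4). Each prime p ≡ 1 (mod 4) is itself a sum of two squares; find a² by testing p − a² for a perfect square:
  5: 5 − 1² = 4 = 2² ⇒ 5 = 1² + 2².
  29: 29 − 1² = 28, 29 − 2² = 25 = 5² ⇒ 29 = 2² + 5².
  113: 113 − 1² = 112, 113 − 2² = 109, 113 − 3² = 104, 113 − 4² = 97, 113 − 5² = 88, 113 − 6² = 77, 113 − 7² = 64 = 8² ⇒ 113 = 7² + 8².
  Combine using the Brahmagupta–Fibonacci identity (a² + b²)(c² + d²) = (ac − bd)² + (ad + bc)² = (ac + bd)² + (ad − bc)²:
  5 · 29 = 145: from (1² + 2²)(2² + 5²), take (1·2 − 2·5, 1·5 + 2·2) = (2 − 10, 5 + 4) = (-8, 9); dropping signs (only squares matter) gives (8, 9); check 8² + 9² = 64 + 81 = 145 ✓.
  145 · 113 = 16385: from (8² + 9²)(7² + 8²), take (8·7 − 9·8, 8·8 + 9·7) = (56 − 72, 64 + 63) = (-16, 127); dropping signs (only squares matter) gives (16, 127); check 16² + 127² = 256 + 16129 = 16385 ✓.
Step 4: Order so x ≤ y and verify: 16² + 127² = 256 + 16129 = 16385 = n. ✓

n = 16385 = 16² + 127² (one valid representation with x ≤ y).


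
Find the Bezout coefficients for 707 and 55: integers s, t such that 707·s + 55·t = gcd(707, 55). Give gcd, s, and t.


Euclidean algorithm on (707, 55) — divide until remainder is 0:
  707 = 12 · 55 + 47
  55 = 1 · 47 + 8
  47 = 5 · 8 + 7
  8 = 1 · 7 + 1
  7 = 7 · 1 + 0
gcd(707, 55) = 1.
Track Bezout coefficients alongside the remainders: start with r₀ = 707 = a·1 + b·0 (s = 1, t = 0) and r₁ = 55 = a·0 + b·1 (s = 0, t = 1); each new remainder r_{k+1} = r_{k-1} − q_k·r_k inherits s_{k+1} = s_{k-1} − q_k·s_k, t_{k+1} = t_{k-1} − q_k·t_k, so r_k = a·s_k + b·t_k at every step:
  q = 12: r = 47, s = 1 − 12·0 = 1, t = 0 − 12·1 = -12  (check: 707·1 + 55·(-12) = 47)
  q = 1: r = 8, s = 0 − 1·1 = -1, t = 1 − 1·(-12) = 13  (check: 707·(-1) + 55·13 = 8)
  q = 5: r = 7, s = 1 − 5·(-1) = 6, t = -12 − 5·13 = -77  (check: 707·6 + 55·(-77) = 7)
  q = 1: r = 1, s = -1 − 1·6 = -7, t = 13 − 1·(-77) = 90  (check: 707·(-7) + 55·90 = 1)
The row with r = 1 (the gcd) gives the Bezout coefficients s = -7, t = 90.
Result: 707 · (-7) + 55 · (90) = 1.

gcd(707, 55) = 1; s = -7, t = 90 (check: 707·(-7) + 55·90 = 1).


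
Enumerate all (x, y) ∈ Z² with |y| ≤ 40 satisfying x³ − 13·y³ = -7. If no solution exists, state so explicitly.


The equation is x³ - 13y³ = -7. For fixed y, x³ = 13·y³ − 7, so a solution requires the RHS to be a perfect cube.
Strategy: iterate y from -40 to 40, compute RHS = 13·y³ − 7, and check whether it is a (positive or negative) perfect cube.
Check small values of y:
  y = 0: RHS = -7 is not a perfect cube.
  y = 1: RHS = 6 is not a perfect cube.
  y = -1: RHS = -20 is not a perfect cube.
  y = 2: RHS = 97 is not a perfect cube.
  y = -2: RHS = -111 is not a perfect cube.
  y = 3: RHS = 344 is not a perfect cube.
  y = -3: RHS = -358 is not a perfect cube.
Continuing the search up to |y| = 40 finds no solutions either.
No (x, y) in the scanned range satisfies the equation.

No integer solutions with |y| ≤ 40.


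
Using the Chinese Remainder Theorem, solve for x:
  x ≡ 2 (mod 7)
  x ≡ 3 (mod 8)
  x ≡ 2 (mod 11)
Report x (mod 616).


Moduli 7, 8, 11 are pairwise coprime; by CRT there is a unique solution modulo M = 7 · 8 · 11 = 616.
Solve pairwise, accumulating the modulus:
  Start with x ≡ 2 (mod 7).
  Combine with x ≡ 3 (mod 8): since gcd(7, 8) = 1, we get a unique residue mod 56.
    Write x = 2 + 7·t and substitute into x ≡ 3 (mod 8): 7·t ≡ 3 − 2 = 1 (mod 8).
    The inverse of 7 mod 8 is 7 (since 7·7 = 49 = 6·8 + 1), so t ≡ 7·1 = 7 ≡ 7 (mod 8).
    Then x = 2 + 7·7 = 51, valid modulo lcm(7, 8) = 56: x ≡ 51 (mod 56).
  Combine with x ≡ 2 (mod 11): since gcd(56, 11) = 1, we get a unique residue mod 616.
    Write x = 51 + 56·t and substitute into x ≡ 2 (mod 11): 56·t ≡ 2 − 51 = -49 (mod 11).
    Reduce coefficients mod 11: 1·t ≡ 6 (mod 11).
    So t ≡ 6 (mod 11).
    Then x = 51 + 56·6 = 387, valid modulo lcm(56, 11) = 616: x ≡ 387 (mod 616).
Verify: 387 mod 7 = 2 ✓, 387 mod 8 = 3 ✓, 387 mod 11 = 2 ✓.

x ≡ 387 (mod 616).


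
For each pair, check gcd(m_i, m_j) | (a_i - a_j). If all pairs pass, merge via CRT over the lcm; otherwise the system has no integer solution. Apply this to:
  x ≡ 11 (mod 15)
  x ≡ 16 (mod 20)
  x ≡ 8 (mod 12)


Moduli 15, 20, 12 are not pairwise coprime, so CRT works modulo lcm(m_i) when all pairwise compatibility conditions hold.
Pairwise compatibility: gcd(m_i, m_j) must divide a_i - a_j for every pair.
Merge one congruence at a time:
  Start: x ≡ 11 (mod 15).
  Combine with x ≡ 16 (mod 20): gcd(15, 20) = 5; 16 - 11 = 5, which IS divisible by 5, so compatible.
    Write x = 11 + 15·t and substitute into x ≡ 16 (mod 20): 15·t ≡ 16 − 11 = 5 (mod 20).
    Divide the congruence (and modulus) by g = 5: 3·t ≡ 1 (mod 4).
    The inverse of 3 mod 4 is 3 (since 3·3 = 9 = 2·4 + 1), so t ≡ 3·1 = 3 ≡ 3 (mod 4).
    Then x = 11 + 15·3 = 56, valid modulo lcm(15, 20) = 60: x ≡ 56 (mod 60).
  Combine with x ≡ 8 (mod 12): gcd(60, 12) = 12; 8 - 56 = -48, which IS divisible by 12, so compatible.
    Write x = 56 + 60·t and substitute into x ≡ 8 (mod 12): 60·t ≡ 8 − 56 = -48 (mod 12).
    Divide the congruence (and modulus) by g = 12: 5·t ≡ -4 (mod 1).
    Modulo 1 every t works; take t = 0.
    Then x = 56 + 60·0 = 56, valid modulo lcm(60, 12) = 60: x ≡ 56 (mod 60).
Verify: 56 mod 15 = 11, 56 mod 20 = 16, 56 mod 12 = 8.

x ≡ 56 (mod 60).


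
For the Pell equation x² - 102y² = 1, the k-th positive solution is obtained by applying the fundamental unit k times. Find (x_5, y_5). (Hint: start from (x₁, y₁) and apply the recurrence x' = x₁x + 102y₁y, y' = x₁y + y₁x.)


Step 1: Find the fundamental solution (x₁, y₁) of x² - 102y² = 1.
  Expand √102 as a continued fraction. a₀ = ⌊√102⌋ = 10; iterate m_{k+1} = d_k·a_k − m_k, d_{k+1} = (102 − m_{k+1}²)/d_k, a_{k+1} = ⌊(a₀ + m_{k+1})/d_{k+1}⌋ (starting m₀ = 0, d₀ = 1), with convergents p_k = a_k·p_{k-1} + p_{k-2}, q_k = a_k·q_{k-1} + q_{k-2} (p₋₁ = 1, q₋₁ = 0):
  k = 0: a₀ = 10; p₀/q₀ = 10/1; p₀² − 102·q₀² = 100 − 102 = -2.
  k = 1: m = 10, d = 2, a = ⌊(10 + 10)/2⌋ = 10; p/q = (10·10 + 1)/(10·1 + 0) = 101/10; p² − 102·q² = 10201 − 10200 = 1.
  The first convergent with p² − 102·q² = 1 gives the fundamental solution (x₁, y₁) = (101, 10).
Step 2: Apply the recurrence (x_{n+1}, y_{n+1}) = (x₁x_n + 102y₁y_n, x₁y_n + y₁x_n) repeatedly.
  From (x_1, y_1) = (101, 10): x_2 = 101·101 + 102·10·10 = 20401; y_2 = 101·10 + 10·101 = 2020.
  From (x_2, y_2) = (20401, 2020): x_3 = 101·20401 + 102·10·2020 = 4120901; y_3 = 101·2020 + 10·20401 = 408030.
  From (x_3, y_3) = (4120901, 408030): x_4 = 101·4120901 + 102·10·408030 = 832401601; y_4 = 101·408030 + 10·4120901 = 82420040.
  From (x_4, y_4) = (832401601, 82420040): x_5 = 101·832401601 + 102·10·82420040 = 168141002501; y_5 = 101·82420040 + 10·832401601 = 16648440050.
Step 3: Verify x_5² - 102·y_5² = 28271396722041288255001 - 28271396722041288255000 = 1 (should be 1). ✓

(x_1, y_1) = (101, 10); (x_5, y_5) = (168141002501, 16648440050).


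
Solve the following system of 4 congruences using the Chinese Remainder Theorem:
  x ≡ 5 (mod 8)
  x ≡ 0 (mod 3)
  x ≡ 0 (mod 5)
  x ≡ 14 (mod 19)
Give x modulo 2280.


Product of moduli M = 8 · 3 · 5 · 19 = 2280.
Merge one congruence at a time:
  Start: x ≡ 5 (mod 8).
  Combine with x ≡ 0 (mod 3); new modulus lcm = 24.
    Write x = 5 + 8·t and substitute into x ≡ 0 (mod 3): 8·t ≡ 0 − 5 = -5 (mod 3).
    Reduce coefficients mod 3: 2·t ≡ 1 (mod 3).
    The inverse of 2 mod 3 is 2 (since 2·2 = 4 = 1·3 + 1), so t ≡ 2·1 = 2 ≡ 2 (mod 3).
    Then x = 5 + 8·2 = 21, valid modulo lcm(8, 3) = 24: x ≡ 21 (mod 24).
  Combine with x ≡ 0 (mod 5); new modulus lcm = 120.
    Write x = 21 + 24·t and substitute into x ≡ 0 (mod 5): 24·t ≡ 0 − 21 = -21 (mod 5).
    Reduce coefficients mod 5: 4·t ≡ 4 (mod 5).
    The inverse of 4 mod 5 is 4 (since 4·4 = 16 = 3·5 + 1), so t ≡ 4·4 = 16 ≡ 1 (mod 5).
    Then x = 21 + 24·1 = 45, valid modulo lcm(24, 5) = 120: x ≡ 45 (mod 120).
  Combine with x ≡ 14 (mod 19); new modulus lcm = 2280.
    Write x = 45 + 120·t and substitute into x ≡ 14 (mod 19): 120·t ≡ 14 − 45 = -31 (mod 19).
    Reduce coefficients mod 19: 6·t ≡ 7 (mod 19).
    The inverse of 6 mod 19 is 16 (since 6·16 = 96 = 5·19 + 1), so t ≡ 16·7 = 112 ≡ 17 (mod 19).
    Then x = 45 + 120·17 = 2085, valid modulo lcm(120, 19) = 2280: x ≡ 2085 (mod 2280).
Verify against each original: 2085 mod 8 = 5, 2085 mod 3 = 0, 2085 mod 5 = 0, 2085 mod 19 = 14.

x ≡ 2085 (mod 2280).


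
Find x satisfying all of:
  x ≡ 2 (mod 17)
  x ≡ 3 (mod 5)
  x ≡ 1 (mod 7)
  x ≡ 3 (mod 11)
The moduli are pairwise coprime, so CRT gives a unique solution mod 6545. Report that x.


Product of moduli M = 17 · 5 · 7 · 11 = 6545.
Merge one congruence at a time:
  Start: x ≡ 2 (mod 17).
  Combine with x ≡ 3 (mod 5); new modulus lcm = 85.
    Write x = 2 + 17·t and substitute into x ≡ 3 (mod 5): 17·t ≡ 3 − 2 = 1 (mod 5).
    Reduce coefficients mod 5: 2·t ≡ 1 (mod 5).
    The inverse of 2 mod 5 is 3 (since 2·3 = 6 = 1·5 + 1), so t ≡ 3·1 = 3 ≡ 3 (mod 5).
    Then x = 2 + 17·3 = 53, valid modulo lcm(17, 5) = 85: x ≡ 53 (mod 85).
  Combine with x ≡ 1 (mod 7); new modulus lcm = 595.
    Write x = 53 + 85·t and substitute into x ≡ 1 (mod 7): 85·t ≡ 1 − 53 = -52 (mod 7).
    Reduce coefficients mod 7: 1·t ≡ 4 (mod 7).
    So t ≡ 4 (mod 7).
    Then x = 53 + 85·4 = 393, valid modulo lcm(85, 7) = 595: x ≡ 393 (mod 595).
  Combine with x ≡ 3 (mod 11); new modulus lcm = 6545.
    Write x = 393 + 595·t and substitute into x ≡ 3 (mod 11): 595·t ≡ 3 − 393 = -390 (mod 11).
    Reduce coefficients mod 11: 1·t ≡ 6 (mod 11).
    So t ≡ 6 (mod 11).
    Then x = 393 + 595·6 = 3963, valid modulo lcm(595, 11) = 6545: x ≡ 3963 (mod 6545).
Verify against each original: 3963 mod 17 = 2, 3963 mod 5 = 3, 3963 mod 7 = 1, 3963 mod 11 = 3.

x ≡ 3963 (mod 6545).


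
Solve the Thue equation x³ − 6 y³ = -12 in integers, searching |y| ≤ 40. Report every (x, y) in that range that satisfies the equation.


The equation is x³ - 6y³ = -12. For fixed y, x³ = 6·y³ − 12, so a solution requires the RHS to be a perfect cube.
Strategy: iterate y from -40 to 40, compute RHS = 6·y³ − 12, and check whether it is a (positive or negative) perfect cube.
Check small values of y:
  y = 0: RHS = -12 is not a perfect cube.
  y = 1: RHS = -6 is not a perfect cube.
  y = -1: RHS = -18 is not a perfect cube.
  y = 2: RHS = 36 is not a perfect cube.
  y = -2: RHS = -60 is not a perfect cube.
  y = 3: RHS = 150 is not a perfect cube.
  y = -3: RHS = -174 is not a perfect cube.
Continuing the search up to |y| = 40 finds no solutions either.
No (x, y) in the scanned range satisfies the equation.

No integer solutions with |y| ≤ 40.


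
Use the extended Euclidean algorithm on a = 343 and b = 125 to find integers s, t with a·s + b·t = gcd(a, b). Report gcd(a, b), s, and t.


Euclidean algorithm on (343, 125) — divide until remainder is 0:
  343 = 2 · 125 + 93
  125 = 1 · 93 + 32
  93 = 2 · 32 + 29
  32 = 1 · 29 + 3
  29 = 9 · 3 + 2
  3 = 1 · 2 + 1
  2 = 2 · 1 + 0
gcd(343, 125) = 1.
Track Bezout coefficients alongside the remainders: start with r₀ = 343 = a·1 + b·0 (s = 1, t = 0) and r₁ = 125 = a·0 + b·1 (s = 0, t = 1); each new remainder r_{k+1} = r_{k-1} − q_k·r_k inherits s_{k+1} = s_{k-1} − q_k·s_k, t_{k+1} = t_{k-1} − q_k·t_k, so r_k = a·s_k + b·t_k at every step:
  q = 2: r = 93, s = 1 − 2·0 = 1, t = 0 − 2·1 = -2  (check: 343·1 + 125·(-2) = 93)
  q = 1: r = 32, s = 0 − 1·1 = -1, t = 1 − 1·(-2) = 3  (check: 343·(-1) + 125·3 = 32)
  q = 2: r = 29, s = 1 − 2·(-1) = 3, t = -2 − 2·3 = -8  (check: 343·3 + 125·(-8) = 29)
  q = 1: r = 3, s = -1 − 1·3 = -4, t = 3 − 1·(-8) = 11  (check: 343·(-4) + 125·11 = 3)
  q = 9: r = 2, s = 3 − 9·(-4) = 39, t = -8 − 9·11 = -107  (check: 343·39 + 125·(-107) = 2)
  q = 1: r = 1, s = -4 − 1·39 = -43, t = 11 − 1·(-107) = 118  (check: 343·(-43) + 125·118 = 1)
The row with r = 1 (the gcd) gives the Bezout coefficients s = -43, t = 118.
Result: 343 · (-43) + 125 · (118) = 1.

gcd(343, 125) = 1; s = -43, t = 118 (check: 343·(-43) + 125·118 = 1).


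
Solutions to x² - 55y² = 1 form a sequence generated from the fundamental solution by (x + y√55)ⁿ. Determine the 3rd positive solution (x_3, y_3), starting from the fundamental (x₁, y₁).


Step 1: Find the fundamental solution (x₁, y₁) of x² - 55y² = 1.
  Expand √55 as a continued fraction. a₀ = ⌊√55⌋ = 7; iterate m_{k+1} = d_k·a_k − m_k, d_{k+1} = (55 − m_{k+1}²)/d_k, a_{k+1} = ⌊(a₀ + m_{k+1})/d_{k+1}⌋ (starting m₀ = 0, d₀ = 1), with convergents p_k = a_k·p_{k-1} + p_{k-2}, q_k = a_k·q_{k-1} + q_{k-2} (p₋₁ = 1, q₋₁ = 0):
  k = 0: a₀ = 7; p₀/q₀ = 7/1; p₀² − 55·q₀² = 49 − 55 = -6.
  k = 1: m = 7, d = 6, a = ⌊(7 + 7)/6⌋ = 2; p/q = (2·7 + 1)/(2·1 + 0) = 15/2; p² − 55·q² = 225 − 220 = 5.
  k = 2: m = 5, d = 5, a = ⌊(7 + 5)/5⌋ = 2; p/q = (2·15 + 7)/(2·2 + 1) = 37/5; p² − 55·q² = 1369 − 1375 = -6.
  k = 3: m = 5, d = 6, a = ⌊(7 + 5)/6⌋ = 2; p/q = (2·37 + 15)/(2·5 + 2) = 89/12; p² − 55·q² = 7921 − 7920 = 1.
  The first convergent with p² − 55·q² = 1 gives the fundamental solution (x₁, y₁) = (89, 12).
Step 2: Apply the recurrence (x_{n+1}, y_{n+1}) = (x₁x_n + 55y₁y_n, x₁y_n + y₁x_n) repeatedly.
  From (x_1, y_1) = (89, 12): x_2 = 89·89 + 55·12·12 = 15841; y_2 = 89·12 + 12·89 = 2136.
  From (x_2, y_2) = (15841, 2136): x_3 = 89·15841 + 55·12·2136 = 2819609; y_3 = 89·2136 + 12·15841 = 380196.
Step 3: Verify x_3² - 55·y_3² = 7950194912881 - 7950194912880 = 1 (should be 1). ✓

(x_1, y_1) = (89, 12); (x_3, y_3) = (2819609, 380196).


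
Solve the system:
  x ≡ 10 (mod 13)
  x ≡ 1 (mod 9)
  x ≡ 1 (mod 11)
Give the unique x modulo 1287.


Moduli 13, 9, 11 are pairwise coprime; by CRT there is a unique solution modulo M = 13 · 9 · 11 = 1287.
Solve pairwise, accumulating the modulus:
  Start with x ≡ 10 (mod 13).
  Combine with x ≡ 1 (mod 9): since gcd(13, 9) = 1, we get a unique residue mod 117.
    Write x = 10 + 13·t and substitute into x ≡ 1 (mod 9): 13·t ≡ 1 − 10 = -9 (mod 9).
    Reduce coefficients mod 9: 4·t ≡ 0 (mod 9).
    The inverse of 4 mod 9 is 7 (since 4·7 = 28 = 3·9 + 1), so t ≡ 7·0 = 0 ≡ 0 (mod 9).
    Then x = 10 + 13·0 = 10, valid modulo lcm(13, 9) = 117: x ≡ 10 (mod 117).
  Combine with x ≡ 1 (mod 11): since gcd(117, 11) = 1, we get a unique residue mod 1287.
    Write x = 10 + 117·t and substitute into x ≡ 1 (mod 11): 117·t ≡ 1 − 10 = -9 (mod 11).
    Reduce coefficients mod 11: 7·t ≡ 2 (mod 11).
    The inverse of 7 mod 11 is 8 (since 7·8 = 56 = 5·11 + 1), so t ≡ 8·2 = 16 ≡ 5 (mod 11).
    Then x = 10 + 117·5 = 595, valid modulo lcm(117, 11) = 1287: x ≡ 595 (mod 1287).
Verify: 595 mod 13 = 10 ✓, 595 mod 9 = 1 ✓, 595 mod 11 = 1 ✓.

x ≡ 595 (mod 1287).


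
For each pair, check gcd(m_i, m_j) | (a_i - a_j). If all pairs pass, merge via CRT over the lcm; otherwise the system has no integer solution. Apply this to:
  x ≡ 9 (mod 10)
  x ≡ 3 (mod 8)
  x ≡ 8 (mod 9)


Moduli 10, 8, 9 are not pairwise coprime, so CRT works modulo lcm(m_i) when all pairwise compatibility conditions hold.
Pairwise compatibility: gcd(m_i, m_j) must divide a_i - a_j for every pair.
Merge one congruence at a time:
  Start: x ≡ 9 (mod 10).
  Combine with x ≡ 3 (mod 8): gcd(10, 8) = 2; 3 - 9 = -6, which IS divisible by 2, so compatible.
    Write x = 9 + 10·t and substitute into x ≡ 3 (mod 8): 10·t ≡ 3 − 9 = -6 (mod 8).
    Divide the congruence (and modulus) by g = 2: 5·t ≡ -3 (mod 4).
    Reduce coefficients mod 4: 1·t ≡ 1 (mod 4).
    So t ≡ 1 (mod 4).
    Then x = 9 + 10·1 = 19, valid modulo lcm(10, 8) = 40: x ≡ 19 (mod 40).
  Combine with x ≡ 8 (mod 9): gcd(40, 9) = 1; 8 - 19 = -11, which IS divisible by 1, so compatible.
    Write x = 19 + 40·t and substitute into x ≡ 8 (mod 9): 40·t ≡ 8 − 19 = -11 (mod 9).
    Reduce coefficients mod 9: 4·t ≡ 7 (mod 9).
    The inverse of 4 mod 9 is 7 (since 4·7 = 28 = 3·9 + 1), so t ≡ 7·7 = 49 ≡ 4 (mod 9).
    Then x = 19 + 40·4 = 179, valid modulo lcm(40, 9) = 360: x ≡ 179 (mod 360).
Verify: 179 mod 10 = 9, 179 mod 8 = 3, 179 mod 9 = 8.

x ≡ 179 (mod 360).


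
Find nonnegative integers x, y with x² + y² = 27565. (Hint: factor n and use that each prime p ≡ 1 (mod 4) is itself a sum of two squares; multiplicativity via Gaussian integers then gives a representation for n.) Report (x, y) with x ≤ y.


Step 1: Factor n = 27565 = 5 · 37 · 149.
Step 2: Check the mod-4 condition on each prime factor: 5 ≡ 1 (mod 4), exponent 1; 37 ≡ 1 (mod 4), exponent 1; 149 ≡ 1 (mod 4), exponent 1.
All primes ≡ 3 (mod 4) appear to even exponent (or don't appear), so by the two-squares theorem n IS expressible as a sum of two squares.
Step 3: Build a representation. Here n = 5 · 37 · 149 is a product of primes ≡ 1 (mod 4). Each prime p ≡ 1 (mod 4) is itself a sum of two squares; find a² by testing p − a² for a perfect square:
  5: 5 − 1² = 4 = 2² ⇒ 5 = 1² + 2².
  37: 37 − 1² = 36 = 6² ⇒ 37 = 1² + 6².
  149: 149 − 1² = 148, 149 − 2² = 145, 149 − 3² = 140, 149 − 4² = 133, 149 − 5² = 124, 149 − 6² = 113, 149 − 7² = 100 = 10² ⇒ 149 = 7² + 10².
  Combine using the Brahmagupta–Fibonacci identity (a² + b²)(c² + d²) = (ac − bd)² + (ad + bc)² = (ac + bd)² + (ad − bc)²:
  5 · 37 = 185: from (1² + 2²)(1² + 6²), take (1·1 − 2·6, 1·6 + 2·1) = (1 − 12, 6 + 2) = (-11, 8); dropping signs (only squares matter) gives (11, 8); check 11² + 8² = 121 + 64 = 185 ✓.
  185 · 149 = 27565: from (11² + 8²)(7² + 10²), take (11·7 − 8·10, 11·10 + 8·7) = (77 − 80, 110 + 56) = (-3, 166); dropping signs (only squares matter) gives (3, 166); check 3² + 166² = 9 + 27556 = 27565 ✓.
Step 4: Order so x ≤ y and verify: 3² + 166² = 9 + 27556 = 27565 = n. ✓

n = 27565 = 3² + 166² (one valid representation with x ≤ y).
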